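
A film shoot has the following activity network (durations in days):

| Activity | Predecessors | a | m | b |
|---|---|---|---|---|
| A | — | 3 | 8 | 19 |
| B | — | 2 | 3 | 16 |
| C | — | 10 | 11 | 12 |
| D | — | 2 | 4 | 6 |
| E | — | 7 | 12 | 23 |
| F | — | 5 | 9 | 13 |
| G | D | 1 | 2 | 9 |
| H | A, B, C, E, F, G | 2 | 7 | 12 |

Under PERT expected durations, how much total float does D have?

6 days

te_A = (3 + 4·8 + 19)/6 = 54/6 = 9
te_B = (2 + 4·3 + 16)/6 = 30/6 = 5
te_C = (10 + 4·11 + 12)/6 = 66/6 = 11
te_D = (2 + 4·4 + 6)/6 = 24/6 = 4
te_E = (7 + 4·12 + 23)/6 = 78/6 = 13
te_F = (5 + 4·9 + 13)/6 = 54/6 = 9
te_G = (1 + 4·2 + 9)/6 = 18/6 = 3
te_H = (2 + 4·7 + 12)/6 = 42/6 = 7

Forward pass:
ES_A = 0; EF_A = 9
ES_B = 0; EF_B = 5
ES_C = 0; EF_C = 11
ES_D = 0; EF_D = 4
ES_E = 0; EF_E = 13
ES_F = 0; EF_F = 9
ES_G = 4; EF_G = 4+3 = 7
ES_H = max(EF_A=9, EF_B=5, EF_C=11, EF_E=13, EF_F=9, EF_G=7) = 13; EF_H = 13+7 = 20
Expected project duration μ = 20 days. Critical path: E → H.

Backward pass:
LF_H = 20; LS_H = 20−7 = 13
LF_G = LS_H = 13; LS_G = 13−3 = 10
LF_F = LS_H = 13; LS_F = 13−9 = 4
LF_E = LS_H = 13; LS_E = 13−13 = 0
LF_D = LS_G = 10; LS_D = 10−4 = 6
LF_C = LS_H = 13; LS_C = 13−11 = 2
LF_B = LS_H = 13; LS_B = 13−5 = 8
LF_A = LS_H = 13; LS_A = 13−9 = 4
Slack_D = LS_D − ES_D = 6 − 0 = 6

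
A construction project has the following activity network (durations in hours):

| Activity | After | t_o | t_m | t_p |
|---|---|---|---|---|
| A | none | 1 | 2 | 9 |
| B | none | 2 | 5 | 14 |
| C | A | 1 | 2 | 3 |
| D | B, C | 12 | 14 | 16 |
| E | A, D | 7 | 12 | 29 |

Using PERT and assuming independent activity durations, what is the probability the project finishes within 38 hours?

0.828

te_A = (1 + 4·2 + 9)/6 = 18/6 = 3; σ²_A = ((9−1)/6)² = 1.778
te_B = (2 + 4·5 + 14)/6 = 36/6 = 6; σ²_B = ((14−2)/6)² = 4.000
te_C = (1 + 4·2 + 3)/6 = 12/6 = 2; σ²_C = ((3−1)/6)² = 0.111
te_D = (12 + 4·14 + 16)/6 = 84/6 = 14; σ²_D = ((16−12)/6)² = 0.444
te_E = (7 + 4·12 + 29)/6 = 84/6 = 14; σ²_E = ((29−7)/6)² = 13.444

Forward pass:
ES_A = 0; EF_A = 3
ES_B = 0; EF_B = 6
ES_C = 3; EF_C = 3+2 = 5
ES_D = max(EF_B=6, EF_C=5) = 6; EF_D = 6+14 = 20
ES_E = max(EF_A=3, EF_D=20) = 20; EF_E = 20+14 = 34
Expected project duration μ = 34 hours. Critical path: B → D → E.

Variance along critical path = 4.000 + 0.444 + 13.444 = 17.889; σ = √17.889 = 4.230 hours.
Z = (38 − 34) / 4.230 = 0.946
P(T ≤ 38) = Φ(0.946) ≈ 0.828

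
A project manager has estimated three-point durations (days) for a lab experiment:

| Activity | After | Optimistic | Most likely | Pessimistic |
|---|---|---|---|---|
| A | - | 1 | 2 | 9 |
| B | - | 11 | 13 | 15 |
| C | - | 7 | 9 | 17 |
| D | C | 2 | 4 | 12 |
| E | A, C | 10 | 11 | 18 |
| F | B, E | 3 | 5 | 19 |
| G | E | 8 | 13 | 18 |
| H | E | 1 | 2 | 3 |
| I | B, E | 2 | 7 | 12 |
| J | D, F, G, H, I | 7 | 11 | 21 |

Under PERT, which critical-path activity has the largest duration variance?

te_A = (1 + 4·2 + 9)/6 = 18/6 = 3; σ²_A = ((9−1)/6)² = 1.778
te_B = (11 + 4·13 + 15)/6 = 78/6 = 13; σ²_B = ((15−11)/6)² = 0.444
te_C = (7 + 4·9 + 17)/6 = 60/6 = 10; σ²_C = ((17−7)/6)² = 2.778
te_D = (2 + 4·4 + 12)/6 = 30/6 = 5; σ²_D = ((12−2)/6)² = 2.778
te_E = (10 + 4·11 + 18)/6 = 72/6 = 12; σ²_E = ((18−10)/6)² = 1.778
te_F = (3 + 4·5 + 19)/6 = 42/6 = 7; σ²_F = ((19−3)/6)² = 7.111
te_G = (8 + 4·13 + 18)/6 = 78/6 = 13; σ²_G = ((18−8)/6)² = 2.778
te_H = (1 + 4·2 + 3)/6 = 12/6 = 2; σ²_H = ((3−1)/6)² = 0.111
te_I = (2 + 4·7 + 12)/6 = 42/6 = 7; σ²_I = ((12−2)/6)² = 2.778
te_J = (7 + 4·11 + 21)/6 = 72/6 = 12; σ²_J = ((21−7)/6)² = 5.444

Forward pass:
ES_A = 0; EF_A = 3
ES_B = 0; EF_B = 13
ES_C = 0; EF_C = 10
ES_D = 10; EF_D = 10+5 = 15
ES_E = max(EF_A=3, EF_C=10) = 10; EF_E = 10+12 = 22
ES_F = max(EF_B=13, EF_E=22) = 22; EF_F = 22+7 = 29
ES_G = 22; EF_G = 22+13 = 35
ES_H = 22; EF_H = 22+2 = 24
ES_I = max(EF_B=13, EF_E=22) = 22; EF_I = 22+7 = 29
ES_J = max(EF_D=15, EF_F=29, EF_G=35, EF_H=24, EF_I=29) = 35; EF_J = 35+12 = 47
Expected project duration μ = 47 days. Critical path: C → E → G → J.

Variances on critical path: σ²_C=2.778, σ²_E=1.778, σ²_G=2.778, σ²_J=5.444.
Largest is σ²_J = 5.444.

J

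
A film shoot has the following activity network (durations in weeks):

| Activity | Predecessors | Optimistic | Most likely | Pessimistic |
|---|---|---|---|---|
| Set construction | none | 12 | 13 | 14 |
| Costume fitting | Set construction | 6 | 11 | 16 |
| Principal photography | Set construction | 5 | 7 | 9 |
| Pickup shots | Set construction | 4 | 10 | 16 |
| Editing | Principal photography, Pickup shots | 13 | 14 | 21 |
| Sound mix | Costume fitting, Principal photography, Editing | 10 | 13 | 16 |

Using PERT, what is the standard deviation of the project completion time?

2.62 weeks

te_Set construction = (12 + 4·13 + 14)/6 = 78/6 = 13; σ²_Set construction = ((14−12)/6)² = 0.111
te_Costume fitting = (6 + 4·11 + 16)/6 = 66/6 = 11; σ²_Costume fitting = ((16−6)/6)² = 2.778
te_Principal photography = (5 + 4·7 + 9)/6 = 42/6 = 7; σ²_Principal photography = ((9−5)/6)² = 0.444
te_Pickup shots = (4 + 4·10 + 16)/6 = 60/6 = 10; σ²_Pickup shots = ((16−4)/6)² = 4.000
te_Editing = (13 + 4·14 + 21)/6 = 90/6 = 15; σ²_Editing = ((21−13)/6)² = 1.778
te_Sound mix = (10 + 4·13 + 16)/6 = 78/6 = 13; σ²_Sound mix = ((16−10)/6)² = 1.000

Forward pass:
ES_Set construction = 0; EF_Set construction = 13
ES_Costume fitting = 13; EF_Costume fitting = 13+11 = 24
ES_Principal photography = 13; EF_Principal photography = 13+7 = 20
ES_Pickup shots = 13; EF_Pickup shots = 13+10 = 23
ES_Editing = max(EF_Principal photography=20, EF_Pickup shots=23) = 23; EF_Editing = 23+15 = 38
ES_Sound mix = max(EF_Costume fitting=24, EF_Principal photography=20, EF_Editing=38) = 38; EF_Sound mix = 38+13 = 51
Expected project duration μ = 51 weeks. Critical path: Set construction → Pickup shots → Editing → Sound mix.

Variance along critical path = 0.111 + 4.000 + 1.778 + 1.000 = 6.889
σ = √6.889 = 2.625 weeks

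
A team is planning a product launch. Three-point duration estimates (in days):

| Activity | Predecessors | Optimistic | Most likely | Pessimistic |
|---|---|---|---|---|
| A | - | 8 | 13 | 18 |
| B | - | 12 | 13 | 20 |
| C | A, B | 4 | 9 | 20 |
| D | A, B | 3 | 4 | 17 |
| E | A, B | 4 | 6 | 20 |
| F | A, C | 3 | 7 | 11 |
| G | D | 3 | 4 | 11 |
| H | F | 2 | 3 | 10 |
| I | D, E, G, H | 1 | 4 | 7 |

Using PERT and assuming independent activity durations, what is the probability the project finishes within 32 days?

te_A = (8 + 4·13 + 18)/6 = 78/6 = 13; σ²_A = ((18−8)/6)² = 2.778
te_B = (12 + 4·13 + 20)/6 = 84/6 = 14; σ²_B = ((20−12)/6)² = 1.778
te_C = (4 + 4·9 + 20)/6 = 60/6 = 10; σ²_C = ((20−4)/6)² = 7.111
te_D = (3 + 4·4 + 17)/6 = 36/6 = 6; σ²_D = ((17−3)/6)² = 5.444
te_E = (4 + 4·6 + 20)/6 = 48/6 = 8; σ²_E = ((20−4)/6)² = 7.111
te_F = (3 + 4·7 + 11)/6 = 42/6 = 7; σ²_F = ((11−3)/6)² = 1.778
te_G = (3 + 4·4 + 11)/6 = 30/6 = 5; σ²_G = ((11−3)/6)² = 1.778
te_H = (2 + 4·3 + 10)/6 = 24/6 = 4; σ²_H = ((10−2)/6)² = 1.778
te_I = (1 + 4·4 + 7)/6 = 24/6 = 4; σ²_I = ((7−1)/6)² = 1.000

Forward pass:
ES_A = 0; EF_A = 13
ES_B = 0; EF_B = 14
ES_C = max(EF_A=13, EF_B=14) = 14; EF_C = 14+10 = 24
ES_D = max(EF_A=13, EF_B=14) = 14; EF_D = 14+6 = 20
ES_E = max(EF_A=13, EF_B=14) = 14; EF_E = 14+8 = 22
ES_F = max(EF_A=13, EF_C=24) = 24; EF_F = 24+7 = 31
ES_G = 20; EF_G = 20+5 = 25
ES_H = 31; EF_H = 31+4 = 35
ES_I = max(EF_D=20, EF_E=22, EF_G=25, EF_H=35) = 35; EF_I = 35+4 = 39
Expected project duration μ = 39 days. Critical path: B → C → F → H → I.

Variance along critical path = 1.778 + 7.111 + 1.778 + 1.778 + 1.000 = 13.444; σ = √13.444 = 3.667 days.
Z = (32 − 39) / 3.667 = -1.909
P(T ≤ 32) = Φ(-1.909) ≈ 0.028

0.028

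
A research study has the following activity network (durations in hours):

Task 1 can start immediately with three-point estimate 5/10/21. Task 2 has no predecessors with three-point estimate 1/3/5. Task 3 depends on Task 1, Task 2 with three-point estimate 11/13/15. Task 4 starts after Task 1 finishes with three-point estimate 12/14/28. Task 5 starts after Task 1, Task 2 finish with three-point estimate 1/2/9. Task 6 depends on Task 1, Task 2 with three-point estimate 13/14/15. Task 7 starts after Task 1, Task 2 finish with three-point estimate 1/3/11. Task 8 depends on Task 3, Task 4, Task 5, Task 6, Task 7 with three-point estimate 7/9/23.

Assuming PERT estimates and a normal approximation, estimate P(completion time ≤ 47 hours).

te_Task 1 = (5 + 4·10 + 21)/6 = 66/6 = 11; σ²_Task 1 = ((21−5)/6)² = 7.111
te_Task 2 = (1 + 4·3 + 5)/6 = 18/6 = 3; σ²_Task 2 = ((5−1)/6)² = 0.444
te_Task 3 = (11 + 4·13 + 15)/6 = 78/6 = 13; σ²_Task 3 = ((15−11)/6)² = 0.444
te_Task 4 = (12 + 4·14 + 28)/6 = 96/6 = 16; σ²_Task 4 = ((28−12)/6)² = 7.111
te_Task 5 = (1 + 4·2 + 9)/6 = 18/6 = 3; σ²_Task 5 = ((9−1)/6)² = 1.778
te_Task 6 = (13 + 4·14 + 15)/6 = 84/6 = 14; σ²_Task 6 = ((15−13)/6)² = 0.111
te_Task 7 = (1 + 4·3 + 11)/6 = 24/6 = 4; σ²_Task 7 = ((11−1)/6)² = 2.778
te_Task 8 = (7 + 4·9 + 23)/6 = 66/6 = 11; σ²_Task 8 = ((23−7)/6)² = 7.111

Forward pass:
ES_Task 1 = 0; EF_Task 1 = 11
ES_Task 2 = 0; EF_Task 2 = 3
ES_Task 3 = max(EF_Task 1=11, EF_Task 2=3) = 11; EF_Task 3 = 11+13 = 24
ES_Task 4 = 11; EF_Task 4 = 11+16 = 27
ES_Task 5 = max(EF_Task 1=11, EF_Task 2=3) = 11; EF_Task 5 = 11+3 = 14
ES_Task 6 = max(EF_Task 1=11, EF_Task 2=3) = 11; EF_Task 6 = 11+14 = 25
ES_Task 7 = max(EF_Task 1=11, EF_Task 2=3) = 11; EF_Task 7 = 11+4 = 15
ES_Task 8 = max(EF_Task 3=24, EF_Task 4=27, EF_Task 5=14, EF_Task 6=25, EF_Task 7=15) = 27; EF_Task 8 = 27+11 = 38
Expected project duration μ = 38 hours. Critical path: Task 1 → Task 4 → Task 8.

Variance along critical path = 7.111 + 7.111 + 7.111 = 21.333; σ = √21.333 = 4.619 hours.
Z = (47 − 38) / 4.619 = 1.949
P(T ≤ 47) = Φ(1.949) ≈ 0.974

0.974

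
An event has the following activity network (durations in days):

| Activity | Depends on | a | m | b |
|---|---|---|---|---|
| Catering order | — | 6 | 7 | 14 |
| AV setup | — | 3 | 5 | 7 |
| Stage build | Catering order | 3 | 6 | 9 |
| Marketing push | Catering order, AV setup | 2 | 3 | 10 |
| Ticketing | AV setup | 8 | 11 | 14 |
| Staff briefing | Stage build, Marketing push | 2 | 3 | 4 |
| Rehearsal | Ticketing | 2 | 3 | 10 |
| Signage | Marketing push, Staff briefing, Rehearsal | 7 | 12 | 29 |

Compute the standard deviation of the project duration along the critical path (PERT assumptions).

4.08 days

te_Catering order = (6 + 4·7 + 14)/6 = 48/6 = 8; σ²_Catering order = ((14−6)/6)² = 1.778
te_AV setup = (3 + 4·5 + 7)/6 = 30/6 = 5; σ²_AV setup = ((7−3)/6)² = 0.444
te_Stage build = (3 + 4·6 + 9)/6 = 36/6 = 6; σ²_Stage build = ((9−3)/6)² = 1.000
te_Marketing push = (2 + 4·3 + 10)/6 = 24/6 = 4; σ²_Marketing push = ((10−2)/6)² = 1.778
te_Ticketing = (8 + 4·11 + 14)/6 = 66/6 = 11; σ²_Ticketing = ((14−8)/6)² = 1.000
te_Staff briefing = (2 + 4·3 + 4)/6 = 18/6 = 3; σ²_Staff briefing = ((4−2)/6)² = 0.111
te_Rehearsal = (2 + 4·3 + 10)/6 = 24/6 = 4; σ²_Rehearsal = ((10−2)/6)² = 1.778
te_Signage = (7 + 4·12 + 29)/6 = 84/6 = 14; σ²_Signage = ((29−7)/6)² = 13.444

Forward pass:
ES_Catering order = 0; EF_Catering order = 8
ES_AV setup = 0; EF_AV setup = 5
ES_Stage build = 8; EF_Stage build = 8+6 = 14
ES_Marketing push = max(EF_Catering order=8, EF_AV setup=5) = 8; EF_Marketing push = 8+4 = 12
ES_Ticketing = 5; EF_Ticketing = 5+11 = 16
ES_Staff briefing = max(EF_Stage build=14, EF_Marketing push=12) = 14; EF_Staff briefing = 14+3 = 17
ES_Rehearsal = 16; EF_Rehearsal = 16+4 = 20
ES_Signage = max(EF_Marketing push=12, EF_Staff briefing=17, EF_Rehearsal=20) = 20; EF_Signage = 20+14 = 34
Expected project duration μ = 34 days. Critical path: AV setup → Ticketing → Rehearsal → Signage.

Variance along critical path = 0.444 + 1.000 + 1.778 + 13.444 = 16.667
σ = √16.667 = 4.082 days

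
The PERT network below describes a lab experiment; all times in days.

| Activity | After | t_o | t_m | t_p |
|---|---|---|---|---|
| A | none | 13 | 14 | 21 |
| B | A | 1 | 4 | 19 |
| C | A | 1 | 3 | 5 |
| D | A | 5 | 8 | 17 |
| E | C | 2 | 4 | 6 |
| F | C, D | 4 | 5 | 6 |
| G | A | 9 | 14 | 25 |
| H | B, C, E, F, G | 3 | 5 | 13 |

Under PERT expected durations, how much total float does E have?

te_A = (13 + 4·14 + 21)/6 = 90/6 = 15
te_B = (1 + 4·4 + 19)/6 = 36/6 = 6
te_C = (1 + 4·3 + 5)/6 = 18/6 = 3
te_D = (5 + 4·8 + 17)/6 = 54/6 = 9
te_E = (2 + 4·4 + 6)/6 = 24/6 = 4
te_F = (4 + 4·5 + 6)/6 = 30/6 = 5
te_G = (9 + 4·14 + 25)/6 = 90/6 = 15
te_H = (3 + 4·5 + 13)/6 = 36/6 = 6

Forward pass:
ES_A = 0; EF_A = 15
ES_B = 15; EF_B = 15+6 = 21
ES_C = 15; EF_C = 15+3 = 18
ES_D = 15; EF_D = 15+9 = 24
ES_E = 18; EF_E = 18+4 = 22
ES_F = max(EF_C=18, EF_D=24) = 24; EF_F = 24+5 = 29
ES_G = 15; EF_G = 15+15 = 30
ES_H = max(EF_B=21, EF_C=18, EF_E=22, EF_F=29, EF_G=30) = 30; EF_H = 30+6 = 36
Expected project duration μ = 36 days. Critical path: A → G → H.

Backward pass:
LF_H = 36; LS_H = 36−6 = 30
LF_G = LS_H = 30; LS_G = 30−15 = 15
LF_F = LS_H = 30; LS_F = 30−5 = 25
LF_E = LS_H = 30; LS_E = 30−4 = 26
LF_D = LS_F = 25; LS_D = 25−9 = 16
LF_C = min(LS_E=26, LS_F=25, LS_H=30) = 25; LS_C = 25−3 = 22
LF_B = LS_H = 30; LS_B = 30−6 = 24
LF_A = min(LS_B=24, LS_C=22, LS_D=16, LS_G=15) = 15; LS_A = 15−15 = 0
Slack_E = LS_E − ES_E = 26 − 18 = 8

8 days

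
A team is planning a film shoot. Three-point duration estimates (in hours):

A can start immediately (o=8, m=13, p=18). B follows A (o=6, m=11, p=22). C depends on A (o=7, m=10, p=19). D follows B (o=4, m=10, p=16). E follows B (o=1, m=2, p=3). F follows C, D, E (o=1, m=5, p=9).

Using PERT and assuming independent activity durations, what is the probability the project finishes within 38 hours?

0.307

te_A = (8 + 4·13 + 18)/6 = 78/6 = 13; σ²_A = ((18−8)/6)² = 2.778
te_B = (6 + 4·11 + 22)/6 = 72/6 = 12; σ²_B = ((22−6)/6)² = 7.111
te_C = (7 + 4·10 + 19)/6 = 66/6 = 11; σ²_C = ((19−7)/6)² = 4.000
te_D = (4 + 4·10 + 16)/6 = 60/6 = 10; σ²_D = ((16−4)/6)² = 4.000
te_E = (1 + 4·2 + 3)/6 = 12/6 = 2; σ²_E = ((3−1)/6)² = 0.111
te_F = (1 + 4·5 + 9)/6 = 30/6 = 5; σ²_F = ((9−1)/6)² = 1.778

Forward pass:
ES_A = 0; EF_A = 13
ES_B = 13; EF_B = 13+12 = 25
ES_C = 13; EF_C = 13+11 = 24
ES_D = 25; EF_D = 25+10 = 35
ES_E = 25; EF_E = 25+2 = 27
ES_F = max(EF_C=24, EF_D=35, EF_E=27) = 35; EF_F = 35+5 = 40
Expected project duration μ = 40 hours. Critical path: A → B → D → F.

Variance along critical path = 2.778 + 7.111 + 4.000 + 1.778 = 15.667; σ = √15.667 = 3.958 hours.
Z = (38 − 40) / 3.958 = -0.505
P(T ≤ 38) = Φ(-0.505) ≈ 0.307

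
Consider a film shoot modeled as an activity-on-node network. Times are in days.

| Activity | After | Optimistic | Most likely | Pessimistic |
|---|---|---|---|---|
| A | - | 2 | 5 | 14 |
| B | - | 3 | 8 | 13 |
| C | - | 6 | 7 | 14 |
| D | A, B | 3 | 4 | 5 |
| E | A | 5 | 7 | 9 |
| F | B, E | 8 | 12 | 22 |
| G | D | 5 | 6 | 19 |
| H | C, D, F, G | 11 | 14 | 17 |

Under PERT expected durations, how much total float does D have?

te_A = (2 + 4·5 + 14)/6 = 36/6 = 6
te_B = (3 + 4·8 + 13)/6 = 48/6 = 8
te_C = (6 + 4·7 + 14)/6 = 48/6 = 8
te_D = (3 + 4·4 + 5)/6 = 24/6 = 4
te_E = (5 + 4·7 + 9)/6 = 42/6 = 7
te_F = (8 + 4·12 + 22)/6 = 78/6 = 13
te_G = (5 + 4·6 + 19)/6 = 48/6 = 8
te_H = (11 + 4·14 + 17)/6 = 84/6 = 14

Forward pass:
ES_A = 0; EF_A = 6
ES_B = 0; EF_B = 8
ES_C = 0; EF_C = 8
ES_D = max(EF_A=6, EF_B=8) = 8; EF_D = 8+4 = 12
ES_E = 6; EF_E = 6+7 = 13
ES_F = max(EF_B=8, EF_E=13) = 13; EF_F = 13+13 = 26
ES_G = 12; EF_G = 12+8 = 20
ES_H = max(EF_C=8, EF_D=12, EF_F=26, EF_G=20) = 26; EF_H = 26+14 = 40
Expected project duration μ = 40 days. Critical path: A → E → F → H.

Backward pass:
LF_H = 40; LS_H = 40−14 = 26
LF_G = LS_H = 26; LS_G = 26−8 = 18
LF_F = LS_H = 26; LS_F = 26−13 = 13
LF_E = LS_F = 13; LS_E = 13−7 = 6
LF_D = min(LS_G=18, LS_H=26) = 18; LS_D = 18−4 = 14
LF_C = LS_H = 26; LS_C = 26−8 = 18
LF_B = min(LS_D=14, LS_F=13) = 13; LS_B = 13−8 = 5
LF_A = min(LS_D=14, LS_E=6) = 6; LS_A = 6−6 = 0
Slack_D = LS_D − ES_D = 14 − 8 = 6

6 days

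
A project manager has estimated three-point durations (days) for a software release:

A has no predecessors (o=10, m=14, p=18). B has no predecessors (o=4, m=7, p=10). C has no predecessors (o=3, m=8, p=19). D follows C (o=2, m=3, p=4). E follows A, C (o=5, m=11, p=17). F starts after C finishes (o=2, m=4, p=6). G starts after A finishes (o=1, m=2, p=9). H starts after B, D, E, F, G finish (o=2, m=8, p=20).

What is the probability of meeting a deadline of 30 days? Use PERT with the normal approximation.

te_A = (10 + 4·14 + 18)/6 = 84/6 = 14; σ²_A = ((18−10)/6)² = 1.778
te_B = (4 + 4·7 + 10)/6 = 42/6 = 7; σ²_B = ((10−4)/6)² = 1.000
te_C = (3 + 4·8 + 19)/6 = 54/6 = 9; σ²_C = ((19−3)/6)² = 7.111
te_D = (2 + 4·3 + 4)/6 = 18/6 = 3; σ²_D = ((4−2)/6)² = 0.111
te_E = (5 + 4·11 + 17)/6 = 66/6 = 11; σ²_E = ((17−5)/6)² = 4.000
te_F = (2 + 4·4 + 6)/6 = 24/6 = 4; σ²_F = ((6−2)/6)² = 0.444
te_G = (1 + 4·2 + 9)/6 = 18/6 = 3; σ²_G = ((9−1)/6)² = 1.778
te_H = (2 + 4·8 + 20)/6 = 54/6 = 9; σ²_H = ((20−2)/6)² = 9.000

Forward pass:
ES_A = 0; EF_A = 14
ES_B = 0; EF_B = 7
ES_C = 0; EF_C = 9
ES_D = 9; EF_D = 9+3 = 12
ES_E = max(EF_A=14, EF_C=9) = 14; EF_E = 14+11 = 25
ES_F = 9; EF_F = 9+4 = 13
ES_G = 14; EF_G = 14+3 = 17
ES_H = max(EF_B=7, EF_D=12, EF_E=25, EF_F=13, EF_G=17) = 25; EF_H = 25+9 = 34
Expected project duration μ = 34 days. Critical path: A → E → H.

Variance along critical path = 1.778 + 4.000 + 9.000 = 14.778; σ = √14.778 = 3.844 days.
Z = (30 − 34) / 3.844 = -1.041
P(T ≤ 30) = Φ(-1.041) ≈ 0.149

0.149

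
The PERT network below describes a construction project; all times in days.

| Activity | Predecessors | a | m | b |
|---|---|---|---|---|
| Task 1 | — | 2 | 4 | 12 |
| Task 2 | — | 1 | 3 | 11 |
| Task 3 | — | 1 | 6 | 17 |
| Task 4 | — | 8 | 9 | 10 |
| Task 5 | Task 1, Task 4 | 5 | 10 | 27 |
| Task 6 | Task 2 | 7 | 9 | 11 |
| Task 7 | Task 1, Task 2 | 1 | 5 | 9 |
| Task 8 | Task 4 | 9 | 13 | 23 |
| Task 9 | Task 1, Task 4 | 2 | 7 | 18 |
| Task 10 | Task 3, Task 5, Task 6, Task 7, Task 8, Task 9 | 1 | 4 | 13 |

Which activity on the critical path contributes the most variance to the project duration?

te_Task 1 = (2 + 4·4 + 12)/6 = 30/6 = 5; σ²_Task 1 = ((12−2)/6)² = 2.778
te_Task 2 = (1 + 4·3 + 11)/6 = 24/6 = 4; σ²_Task 2 = ((11−1)/6)² = 2.778
te_Task 3 = (1 + 4·6 + 17)/6 = 42/6 = 7; σ²_Task 3 = ((17−1)/6)² = 7.111
te_Task 4 = (8 + 4·9 + 10)/6 = 54/6 = 9; σ²_Task 4 = ((10−8)/6)² = 0.111
te_Task 5 = (5 + 4·10 + 27)/6 = 72/6 = 12; σ²_Task 5 = ((27−5)/6)² = 13.444
te_Task 6 = (7 + 4·9 + 11)/6 = 54/6 = 9; σ²_Task 6 = ((11−7)/6)² = 0.444
te_Task 7 = (1 + 4·5 + 9)/6 = 30/6 = 5; σ²_Task 7 = ((9−1)/6)² = 1.778
te_Task 8 = (9 + 4·13 + 23)/6 = 84/6 = 14; σ²_Task 8 = ((23−9)/6)² = 5.444
te_Task 9 = (2 + 4·7 + 18)/6 = 48/6 = 8; σ²_Task 9 = ((18−2)/6)² = 7.111
te_Task 10 = (1 + 4·4 + 13)/6 = 30/6 = 5; σ²_Task 10 = ((13−1)/6)² = 4.000

Forward pass:
ES_Task 1 = 0; EF_Task 1 = 5
ES_Task 2 = 0; EF_Task 2 = 4
ES_Task 3 = 0; EF_Task 3 = 7
ES_Task 4 = 0; EF_Task 4 = 9
ES_Task 5 = max(EF_Task 1=5, EF_Task 4=9) = 9; EF_Task 5 = 9+12 = 21
ES_Task 6 = 4; EF_Task 6 = 4+9 = 13
ES_Task 7 = max(EF_Task 1=5, EF_Task 2=4) = 5; EF_Task 7 = 5+5 = 10
ES_Task 8 = 9; EF_Task 8 = 9+14 = 23
ES_Task 9 = max(EF_Task 1=5, EF_Task 4=9) = 9; EF_Task 9 = 9+8 = 17
ES_Task 10 = max(EF_Task 3=7, EF_Task 5=21, EF_Task 6=13, EF_Task 7=10, EF_Task 8=23, EF_Task 9=17) = 23; EF_Task 10 = 23+5 = 28
Expected project duration μ = 28 days. Critical path: Task 4 → Task 8 → Task 10.

Variances on critical path: σ²_Task 4=0.111, σ²_Task 8=5.444, σ²_Task 10=4.000.
Largest is σ²_Task 8 = 5.444.

Task 8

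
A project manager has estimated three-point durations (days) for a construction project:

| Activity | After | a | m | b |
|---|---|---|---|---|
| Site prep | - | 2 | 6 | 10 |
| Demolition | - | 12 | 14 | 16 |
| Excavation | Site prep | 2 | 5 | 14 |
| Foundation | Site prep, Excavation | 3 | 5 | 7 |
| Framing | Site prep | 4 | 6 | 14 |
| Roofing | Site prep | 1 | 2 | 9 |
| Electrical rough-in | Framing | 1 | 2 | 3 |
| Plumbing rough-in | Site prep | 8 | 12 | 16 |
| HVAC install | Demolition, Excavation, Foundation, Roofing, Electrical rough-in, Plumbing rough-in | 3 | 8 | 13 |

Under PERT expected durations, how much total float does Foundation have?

1 days

te_Site prep = (2 + 4·6 + 10)/6 = 36/6 = 6
te_Demolition = (12 + 4·14 + 16)/6 = 84/6 = 14
te_Excavation = (2 + 4·5 + 14)/6 = 36/6 = 6
te_Foundation = (3 + 4·5 + 7)/6 = 30/6 = 5
te_Framing = (4 + 4·6 + 14)/6 = 42/6 = 7
te_Roofing = (1 + 4·2 + 9)/6 = 18/6 = 3
te_Electrical rough-in = (1 + 4·2 + 3)/6 = 12/6 = 2
te_Plumbing rough-in = (8 + 4·12 + 16)/6 = 72/6 = 12
te_HVAC install = (3 + 4·8 + 13)/6 = 48/6 = 8

Forward pass:
ES_Site prep = 0; EF_Site prep = 6
ES_Demolition = 0; EF_Demolition = 14
ES_Excavation = 6; EF_Excavation = 6+6 = 12
ES_Foundation = max(EF_Site prep=6, EF_Excavation=12) = 12; EF_Foundation = 12+5 = 17
ES_Framing = 6; EF_Framing = 6+7 = 13
ES_Roofing = 6; EF_Roofing = 6+3 = 9
ES_Electrical rough-in = 13; EF_Electrical rough-in = 13+2 = 15
ES_Plumbing rough-in = 6; EF_Plumbing rough-in = 6+12 = 18
ES_HVAC install = max(EF_Demolition=14, EF_Excavation=12, EF_Foundation=17, EF_Roofing=9, EF_Electrical rough-in=15, EF_Plumbing rough-in=18) = 18; EF_HVAC install = 18+8 = 26
Expected project duration μ = 26 days. Critical path: Site prep → Plumbing rough-in → HVAC install.

Backward pass:
LF_HVAC install = 26; LS_HVAC install = 26−8 = 18
LF_Plumbing rough-in = LS_HVAC install = 18; LS_Plumbing rough-in = 18−12 = 6
LF_Electrical rough-in = LS_HVAC install = 18; LS_Electrical rough-in = 18−2 = 16
LF_Roofing = LS_HVAC install = 18; LS_Roofing = 18−3 = 15
LF_Framing = LS_Electrical rough-in = 16; LS_Framing = 16−7 = 9
LF_Foundation = LS_HVAC install = 18; LS_Foundation = 18−5 = 13
LF_Excavation = min(LS_Foundation=13, LS_HVAC install=18) = 13; LS_Excavation = 13−6 = 7
LF_Demolition = LS_HVAC install = 18; LS_Demolition = 18−14 = 4
LF_Site prep = min(LS_Excavation=7, LS_Foundation=13, LS_Framing=9, LS_Roofing=15, LS_Plumbing rough-in=6) = 6; LS_Site prep = 6−6 = 0
Slack_Foundation = LS_Foundation − ES_Foundation = 13 − 12 = 1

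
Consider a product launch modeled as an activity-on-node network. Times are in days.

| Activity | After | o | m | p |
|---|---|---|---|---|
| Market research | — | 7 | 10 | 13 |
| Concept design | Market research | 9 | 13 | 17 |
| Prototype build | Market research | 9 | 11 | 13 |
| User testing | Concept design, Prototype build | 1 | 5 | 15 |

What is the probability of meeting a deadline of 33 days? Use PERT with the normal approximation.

te_Market research = (7 + 4·10 + 13)/6 = 60/6 = 10; σ²_Market research = ((13−7)/6)² = 1.000
te_Concept design = (9 + 4·13 + 17)/6 = 78/6 = 13; σ²_Concept design = ((17−9)/6)² = 1.778
te_Prototype build = (9 + 4·11 + 13)/6 = 66/6 = 11; σ²_Prototype build = ((13−9)/6)² = 0.444
te_User testing = (1 + 4·5 + 15)/6 = 36/6 = 6; σ²_User testing = ((15−1)/6)² = 5.444

Forward pass:
ES_Market research = 0; EF_Market research = 10
ES_Concept design = 10; EF_Concept design = 10+13 = 23
ES_Prototype build = 10; EF_Prototype build = 10+11 = 21
ES_User testing = max(EF_Concept design=23, EF_Prototype build=21) = 23; EF_User testing = 23+6 = 29
Expected project duration μ = 29 days. Critical path: Market research → Concept design → User testing.

Variance along critical path = 1.000 + 1.778 + 5.444 = 8.222; σ = √8.222 = 2.867 days.
Z = (33 − 29) / 2.867 = 1.395
P(T ≤ 33) = Φ(1.395) ≈ 0.918

0.918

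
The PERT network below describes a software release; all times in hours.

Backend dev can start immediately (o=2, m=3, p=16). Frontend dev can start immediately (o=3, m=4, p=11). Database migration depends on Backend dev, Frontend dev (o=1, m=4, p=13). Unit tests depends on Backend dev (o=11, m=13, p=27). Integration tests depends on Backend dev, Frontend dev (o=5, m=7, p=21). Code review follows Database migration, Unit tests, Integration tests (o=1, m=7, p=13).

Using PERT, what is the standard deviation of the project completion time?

te_Backend dev = (2 + 4·3 + 16)/6 = 30/6 = 5; σ²_Backend dev = ((16−2)/6)² = 5.444
te_Frontend dev = (3 + 4·4 + 11)/6 = 30/6 = 5; σ²_Frontend dev = ((11−3)/6)² = 1.778
te_Database migration = (1 + 4·4 + 13)/6 = 30/6 = 5; σ²_Database migration = ((13−1)/6)² = 4.000
te_Unit tests = (11 + 4·13 + 27)/6 = 90/6 = 15; σ²_Unit tests = ((27−11)/6)² = 7.111
te_Integration tests = (5 + 4·7 + 21)/6 = 54/6 = 9; σ²_Integration tests = ((21−5)/6)² = 7.111
te_Code review = (1 + 4·7 + 13)/6 = 42/6 = 7; σ²_Code review = ((13−1)/6)² = 4.000

Forward pass:
ES_Backend dev = 0; EF_Backend dev = 5
ES_Frontend dev = 0; EF_Frontend dev = 5
ES_Database migration = max(EF_Backend dev=5, EF_Frontend dev=5) = 5; EF_Database migration = 5+5 = 10
ES_Unit tests = 5; EF_Unit tests = 5+15 = 20
ES_Integration tests = max(EF_Backend dev=5, EF_Frontend dev=5) = 5; EF_Integration tests = 5+9 = 14
ES_Code review = max(EF_Database migration=10, EF_Unit tests=20, EF_Integration tests=14) = 20; EF_Code review = 20+7 = 27
Expected project duration μ = 27 hours. Critical path: Backend dev → Unit tests → Code review.

Variance along critical path = 5.444 + 7.111 + 4.000 = 16.556
σ = √16.556 = 4.069 hours

4.07 hours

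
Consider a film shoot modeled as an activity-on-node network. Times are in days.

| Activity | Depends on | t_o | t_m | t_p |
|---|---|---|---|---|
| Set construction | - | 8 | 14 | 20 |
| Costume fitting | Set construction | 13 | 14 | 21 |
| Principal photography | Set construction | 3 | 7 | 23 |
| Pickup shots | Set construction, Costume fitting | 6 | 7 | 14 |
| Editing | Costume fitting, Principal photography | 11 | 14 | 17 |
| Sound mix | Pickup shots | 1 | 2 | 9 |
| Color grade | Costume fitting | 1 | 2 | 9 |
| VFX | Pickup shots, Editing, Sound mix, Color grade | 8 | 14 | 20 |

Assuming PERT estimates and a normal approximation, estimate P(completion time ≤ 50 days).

0.016

te_Set construction = (8 + 4·14 + 20)/6 = 84/6 = 14; σ²_Set construction = ((20−8)/6)² = 4.000
te_Costume fitting = (13 + 4·14 + 21)/6 = 90/6 = 15; σ²_Costume fitting = ((21−13)/6)² = 1.778
te_Principal photography = (3 + 4·7 + 23)/6 = 54/6 = 9; σ²_Principal photography = ((23−3)/6)² = 11.111
te_Pickup shots = (6 + 4·7 + 14)/6 = 48/6 = 8; σ²_Pickup shots = ((14−6)/6)² = 1.778
te_Editing = (11 + 4·14 + 17)/6 = 84/6 = 14; σ²_Editing = ((17−11)/6)² = 1.000
te_Sound mix = (1 + 4·2 + 9)/6 = 18/6 = 3; σ²_Sound mix = ((9−1)/6)² = 1.778
te_Color grade = (1 + 4·2 + 9)/6 = 18/6 = 3; σ²_Color grade = ((9−1)/6)² = 1.778
te_VFX = (8 + 4·14 + 20)/6 = 84/6 = 14; σ²_VFX = ((20−8)/6)² = 4.000

Forward pass:
ES_Set construction = 0; EF_Set construction = 14
ES_Costume fitting = 14; EF_Costume fitting = 14+15 = 29
ES_Principal photography = 14; EF_Principal photography = 14+9 = 23
ES_Pickup shots = max(EF_Set construction=14, EF_Costume fitting=29) = 29; EF_Pickup shots = 29+8 = 37
ES_Editing = max(EF_Costume fitting=29, EF_Principal photography=23) = 29; EF_Editing = 29+14 = 43
ES_Sound mix = 37; EF_Sound mix = 37+3 = 40
ES_Color grade = 29; EF_Color grade = 29+3 = 32
ES_VFX = max(EF_Pickup shots=37, EF_Editing=43, EF_Sound mix=40, EF_Color grade=32) = 43; EF_VFX = 43+14 = 57
Expected project duration μ = 57 days. Critical path: Set construction → Costume fitting → Editing → VFX.

Variance along critical path = 4.000 + 1.778 + 1.000 + 4.000 = 10.778; σ = √10.778 = 3.283 days.
Z = (50 − 57) / 3.283 = -2.132
P(T ≤ 50) = Φ(-2.132) ≈ 0.016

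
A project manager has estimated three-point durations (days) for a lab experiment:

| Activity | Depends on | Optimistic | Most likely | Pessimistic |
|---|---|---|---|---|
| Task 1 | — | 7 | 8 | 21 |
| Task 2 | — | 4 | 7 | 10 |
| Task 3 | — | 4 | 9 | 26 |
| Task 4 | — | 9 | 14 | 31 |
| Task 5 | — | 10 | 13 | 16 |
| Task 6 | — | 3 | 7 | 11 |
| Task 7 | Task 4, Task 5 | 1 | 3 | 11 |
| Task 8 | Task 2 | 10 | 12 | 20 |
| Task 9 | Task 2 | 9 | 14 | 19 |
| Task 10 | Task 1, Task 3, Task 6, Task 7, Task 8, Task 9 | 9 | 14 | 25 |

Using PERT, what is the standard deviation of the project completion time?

te_Task 1 = (7 + 4·8 + 21)/6 = 60/6 = 10; σ²_Task 1 = ((21−7)/6)² = 5.444
te_Task 2 = (4 + 4·7 + 10)/6 = 42/6 = 7; σ²_Task 2 = ((10−4)/6)² = 1.000
te_Task 3 = (4 + 4·9 + 26)/6 = 66/6 = 11; σ²_Task 3 = ((26−4)/6)² = 13.444
te_Task 4 = (9 + 4·14 + 31)/6 = 96/6 = 16; σ²_Task 4 = ((31−9)/6)² = 13.444
te_Task 5 = (10 + 4·13 + 16)/6 = 78/6 = 13; σ²_Task 5 = ((16−10)/6)² = 1.000
te_Task 6 = (3 + 4·7 + 11)/6 = 42/6 = 7; σ²_Task 6 = ((11−3)/6)² = 1.778
te_Task 7 = (1 + 4·3 + 11)/6 = 24/6 = 4; σ²_Task 7 = ((11−1)/6)² = 2.778
te_Task 8 = (10 + 4·12 + 20)/6 = 78/6 = 13; σ²_Task 8 = ((20−10)/6)² = 2.778
te_Task 9 = (9 + 4·14 + 19)/6 = 84/6 = 14; σ²_Task 9 = ((19−9)/6)² = 2.778
te_Task 10 = (9 + 4·14 + 25)/6 = 90/6 = 15; σ²_Task 10 = ((25−9)/6)² = 7.111

Forward pass:
ES_Task 1 = 0; EF_Task 1 = 10
ES_Task 2 = 0; EF_Task 2 = 7
ES_Task 3 = 0; EF_Task 3 = 11
ES_Task 4 = 0; EF_Task 4 = 16
ES_Task 5 = 0; EF_Task 5 = 13
ES_Task 6 = 0; EF_Task 6 = 7
ES_Task 7 = max(EF_Task 4=16, EF_Task 5=13) = 16; EF_Task 7 = 16+4 = 20
ES_Task 8 = 7; EF_Task 8 = 7+13 = 20
ES_Task 9 = 7; EF_Task 9 = 7+14 = 21
ES_Task 10 = max(EF_Task 1=10, EF_Task 3=11, EF_Task 6=7, EF_Task 7=20, EF_Task 8=20, EF_Task 9=21) = 21; EF_Task 10 = 21+15 = 36
Expected project duration μ = 36 days. Critical path: Task 2 → Task 9 → Task 10.

Variance along critical path = 1.000 + 2.778 + 7.111 = 10.889
σ = √10.889 = 3.300 days

3.30 days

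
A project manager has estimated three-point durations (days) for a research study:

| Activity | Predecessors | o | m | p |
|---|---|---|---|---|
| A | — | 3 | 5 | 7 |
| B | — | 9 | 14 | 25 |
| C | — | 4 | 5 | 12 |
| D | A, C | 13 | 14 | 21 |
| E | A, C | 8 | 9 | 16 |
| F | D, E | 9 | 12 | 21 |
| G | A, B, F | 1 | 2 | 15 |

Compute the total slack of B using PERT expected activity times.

te_A = (3 + 4·5 + 7)/6 = 30/6 = 5
te_B = (9 + 4·14 + 25)/6 = 90/6 = 15
te_C = (4 + 4·5 + 12)/6 = 36/6 = 6
te_D = (13 + 4·14 + 21)/6 = 90/6 = 15
te_E = (8 + 4·9 + 16)/6 = 60/6 = 10
te_F = (9 + 4·12 + 21)/6 = 78/6 = 13
te_G = (1 + 4·2 + 15)/6 = 24/6 = 4

Forward pass:
ES_A = 0; EF_A = 5
ES_B = 0; EF_B = 15
ES_C = 0; EF_C = 6
ES_D = max(EF_A=5, EF_C=6) = 6; EF_D = 6+15 = 21
ES_E = max(EF_A=5, EF_C=6) = 6; EF_E = 6+10 = 16
ES_F = max(EF_D=21, EF_E=16) = 21; EF_F = 21+13 = 34
ES_G = max(EF_A=5, EF_B=15, EF_F=34) = 34; EF_G = 34+4 = 38
Expected project duration μ = 38 days. Critical path: C → D → F → G.

Backward pass:
LF_G = 38; LS_G = 38−4 = 34
LF_F = LS_G = 34; LS_F = 34−13 = 21
LF_E = LS_F = 21; LS_E = 21−10 = 11
LF_D = LS_F = 21; LS_D = 21−15 = 6
LF_C = min(LS_D=6, LS_E=11) = 6; LS_C = 6−6 = 0
LF_B = LS_G = 34; LS_B = 34−15 = 19
LF_A = min(LS_D=6, LS_E=11, LS_G=34) = 6; LS_A = 6−5 = 1
Slack_B = LS_B − ES_B = 19 − 0 = 19

19 days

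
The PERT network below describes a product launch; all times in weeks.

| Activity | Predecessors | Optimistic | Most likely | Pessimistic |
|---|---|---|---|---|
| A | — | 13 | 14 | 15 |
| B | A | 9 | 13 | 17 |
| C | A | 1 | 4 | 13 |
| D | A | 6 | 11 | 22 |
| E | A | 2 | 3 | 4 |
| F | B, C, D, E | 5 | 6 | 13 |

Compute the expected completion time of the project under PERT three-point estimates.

te_A = (13 + 4·14 + 15)/6 = 84/6 = 14
te_B = (9 + 4·13 + 17)/6 = 78/6 = 13
te_C = (1 + 4·4 + 13)/6 = 30/6 = 5
te_D = (6 + 4·11 + 22)/6 = 72/6 = 12
te_E = (2 + 4·3 + 4)/6 = 18/6 = 3
te_F = (5 + 4·6 + 13)/6 = 42/6 = 7

Forward pass:
ES_A = 0; EF_A = 14
ES_B = 14; EF_B = 14+13 = 27
ES_C = 14; EF_C = 14+5 = 19
ES_D = 14; EF_D = 14+12 = 26
ES_E = 14; EF_E = 14+3 = 17
ES_F = max(EF_B=27, EF_C=19, EF_D=26, EF_E=17) = 27; EF_F = 27+7 = 34
Expected project duration μ = 34 weeks. Critical path: A → B → F.

34 weeks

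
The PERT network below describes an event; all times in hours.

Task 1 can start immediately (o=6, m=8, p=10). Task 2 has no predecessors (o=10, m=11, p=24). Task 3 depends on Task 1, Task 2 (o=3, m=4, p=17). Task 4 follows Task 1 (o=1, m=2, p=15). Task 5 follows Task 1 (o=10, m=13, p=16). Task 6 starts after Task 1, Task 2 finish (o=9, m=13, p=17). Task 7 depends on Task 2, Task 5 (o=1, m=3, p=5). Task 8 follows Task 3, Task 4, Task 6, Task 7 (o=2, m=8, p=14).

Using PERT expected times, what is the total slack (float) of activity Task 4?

te_Task 1 = (6 + 4·8 + 10)/6 = 48/6 = 8
te_Task 2 = (10 + 4·11 + 24)/6 = 78/6 = 13
te_Task 3 = (3 + 4·4 + 17)/6 = 36/6 = 6
te_Task 4 = (1 + 4·2 + 15)/6 = 24/6 = 4
te_Task 5 = (10 + 4·13 + 16)/6 = 78/6 = 13
te_Task 6 = (9 + 4·13 + 17)/6 = 78/6 = 13
te_Task 7 = (1 + 4·3 + 5)/6 = 18/6 = 3
te_Task 8 = (2 + 4·8 + 14)/6 = 48/6 = 8

Forward pass:
ES_Task 1 = 0; EF_Task 1 = 8
ES_Task 2 = 0; EF_Task 2 = 13
ES_Task 3 = max(EF_Task 1=8, EF_Task 2=13) = 13; EF_Task 3 = 13+6 = 19
ES_Task 4 = 8; EF_Task 4 = 8+4 = 12
ES_Task 5 = 8; EF_Task 5 = 8+13 = 21
ES_Task 6 = max(EF_Task 1=8, EF_Task 2=13) = 13; EF_Task 6 = 13+13 = 26
ES_Task 7 = max(EF_Task 2=13, EF_Task 5=21) = 21; EF_Task 7 = 21+3 = 24
ES_Task 8 = max(EF_Task 3=19, EF_Task 4=12, EF_Task 6=26, EF_Task 7=24) = 26; EF_Task 8 = 26+8 = 34
Expected project duration μ = 34 hours. Critical path: Task 2 → Task 6 → Task 8.

Backward pass:
LF_Task 8 = 34; LS_Task 8 = 34−8 = 26
LF_Task 7 = LS_Task 8 = 26; LS_Task 7 = 26−3 = 23
LF_Task 6 = LS_Task 8 = 26; LS_Task 6 = 26−13 = 13
LF_Task 5 = LS_Task 7 = 23; LS_Task 5 = 23−13 = 10
LF_Task 4 = LS_Task 8 = 26; LS_Task 4 = 26−4 = 22
LF_Task 3 = LS_Task 8 = 26; LS_Task 3 = 26−6 = 20
LF_Task 2 = min(LS_Task 3=20, LS_Task 6=13, LS_Task 7=23) = 13; LS_Task 2 = 13−13 = 0
LF_Task 1 = min(LS_Task 3=20, LS_Task 4=22, LS_Task 5=10, LS_Task 6=13) = 10; LS_Task 1 = 10−8 = 2
Slack_Task 4 = LS_Task 4 − ES_Task 4 = 22 − 8 = 14

14 hours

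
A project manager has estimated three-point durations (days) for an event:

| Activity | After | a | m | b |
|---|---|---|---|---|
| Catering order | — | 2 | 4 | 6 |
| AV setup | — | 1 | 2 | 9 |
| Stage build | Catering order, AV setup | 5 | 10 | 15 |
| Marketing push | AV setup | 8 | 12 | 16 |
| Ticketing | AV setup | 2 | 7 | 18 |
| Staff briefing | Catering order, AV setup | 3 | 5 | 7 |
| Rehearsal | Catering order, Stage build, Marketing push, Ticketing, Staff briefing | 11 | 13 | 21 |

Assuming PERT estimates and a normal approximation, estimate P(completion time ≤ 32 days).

te_Catering order = (2 + 4·4 + 6)/6 = 24/6 = 4; σ²_Catering order = ((6−2)/6)² = 0.444
te_AV setup = (1 + 4·2 + 9)/6 = 18/6 = 3; σ²_AV setup = ((9−1)/6)² = 1.778
te_Stage build = (5 + 4·10 + 15)/6 = 60/6 = 10; σ²_Stage build = ((15−5)/6)² = 2.778
te_Marketing push = (8 + 4·12 + 16)/6 = 72/6 = 12; σ²_Marketing push = ((16−8)/6)² = 1.778
te_Ticketing = (2 + 4·7 + 18)/6 = 48/6 = 8; σ²_Ticketing = ((18−2)/6)² = 7.111
te_Staff briefing = (3 + 4·5 + 7)/6 = 30/6 = 5; σ²_Staff briefing = ((7−3)/6)² = 0.444
te_Rehearsal = (11 + 4·13 + 21)/6 = 84/6 = 14; σ²_Rehearsal = ((21−11)/6)² = 2.778

Forward pass:
ES_Catering order = 0; EF_Catering order = 4
ES_AV setup = 0; EF_AV setup = 3
ES_Stage build = max(EF_Catering order=4, EF_AV setup=3) = 4; EF_Stage build = 4+10 = 14
ES_Marketing push = 3; EF_Marketing push = 3+12 = 15
ES_Ticketing = 3; EF_Ticketing = 3+8 = 11
ES_Staff briefing = max(EF_Catering order=4, EF_AV setup=3) = 4; EF_Staff briefing = 4+5 = 9
ES_Rehearsal = max(EF_Catering order=4, EF_Stage build=14, EF_Marketing push=15, EF_Ticketing=11, EF_Staff briefing=9) = 15; EF_Rehearsal = 15+14 = 29
Expected project duration μ = 29 days. Critical path: AV setup → Marketing push → Rehearsal.

Variance along critical path = 1.778 + 1.778 + 2.778 = 6.333; σ = √6.333 = 2.517 days.
Z = (32 − 29) / 2.517 = 1.192
P(T ≤ 32) = Φ(1.192) ≈ 0.883

0.883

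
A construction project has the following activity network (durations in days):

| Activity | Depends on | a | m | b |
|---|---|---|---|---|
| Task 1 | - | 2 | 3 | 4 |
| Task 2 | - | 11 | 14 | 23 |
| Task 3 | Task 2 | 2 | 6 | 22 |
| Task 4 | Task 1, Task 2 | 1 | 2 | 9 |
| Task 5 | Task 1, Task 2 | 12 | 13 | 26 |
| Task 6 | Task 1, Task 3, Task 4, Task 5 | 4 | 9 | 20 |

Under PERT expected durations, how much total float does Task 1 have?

12 days

te_Task 1 = (2 + 4·3 + 4)/6 = 18/6 = 3
te_Task 2 = (11 + 4·14 + 23)/6 = 90/6 = 15
te_Task 3 = (2 + 4·6 + 22)/6 = 48/6 = 8
te_Task 4 = (1 + 4·2 + 9)/6 = 18/6 = 3
te_Task 5 = (12 + 4·13 + 26)/6 = 90/6 = 15
te_Task 6 = (4 + 4·9 + 20)/6 = 60/6 = 10

Forward pass:
ES_Task 1 = 0; EF_Task 1 = 3
ES_Task 2 = 0; EF_Task 2 = 15
ES_Task 3 = 15; EF_Task 3 = 15+8 = 23
ES_Task 4 = max(EF_Task 1=3, EF_Task 2=15) = 15; EF_Task 4 = 15+3 = 18
ES_Task 5 = max(EF_Task 1=3, EF_Task 2=15) = 15; EF_Task 5 = 15+15 = 30
ES_Task 6 = max(EF_Task 1=3, EF_Task 3=23, EF_Task 4=18, EF_Task 5=30) = 30; EF_Task 6 = 30+10 = 40
Expected project duration μ = 40 days. Critical path: Task 2 → Task 5 → Task 6.

Backward pass:
LF_Task 6 = 40; LS_Task 6 = 40−10 = 30
LF_Task 5 = LS_Task 6 = 30; LS_Task 5 = 30−15 = 15
LF_Task 4 = LS_Task 6 = 30; LS_Task 4 = 30−3 = 27
LF_Task 3 = LS_Task 6 = 30; LS_Task 3 = 30−8 = 22
LF_Task 2 = min(LS_Task 3=22, LS_Task 4=27, LS_Task 5=15) = 15; LS_Task 2 = 15−15 = 0
LF_Task 1 = min(LS_Task 4=27, LS_Task 5=15, LS_Task 6=30) = 15; LS_Task 1 = 15−3 = 12
Slack_Task 1 = LS_Task 1 − ES_Task 1 = 12 − 0 = 12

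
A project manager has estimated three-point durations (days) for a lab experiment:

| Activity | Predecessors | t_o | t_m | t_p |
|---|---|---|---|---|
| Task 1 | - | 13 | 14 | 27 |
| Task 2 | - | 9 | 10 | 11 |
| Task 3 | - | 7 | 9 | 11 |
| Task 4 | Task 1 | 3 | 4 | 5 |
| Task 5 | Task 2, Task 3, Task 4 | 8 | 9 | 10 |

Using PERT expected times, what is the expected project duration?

te_Task 1 = (13 + 4·14 + 27)/6 = 96/6 = 16
te_Task 2 = (9 + 4·10 + 11)/6 = 60/6 = 10
te_Task 3 = (7 + 4·9 + 11)/6 = 54/6 = 9
te_Task 4 = (3 + 4·4 + 5)/6 = 24/6 = 4
te_Task 5 = (8 + 4·9 + 10)/6 = 54/6 = 9

Forward pass:
ES_Task 1 = 0; EF_Task 1 = 16
ES_Task 2 = 0; EF_Task 2 = 10
ES_Task 3 = 0; EF_Task 3 = 9
ES_Task 4 = 16; EF_Task 4 = 16+4 = 20
ES_Task 5 = max(EF_Task 2=10, EF_Task 3=9, EF_Task 4=20) = 20; EF_Task 5 = 20+9 = 29
Expected project duration μ = 29 days. Critical path: Task 1 → Task 4 → Task 5.

29 days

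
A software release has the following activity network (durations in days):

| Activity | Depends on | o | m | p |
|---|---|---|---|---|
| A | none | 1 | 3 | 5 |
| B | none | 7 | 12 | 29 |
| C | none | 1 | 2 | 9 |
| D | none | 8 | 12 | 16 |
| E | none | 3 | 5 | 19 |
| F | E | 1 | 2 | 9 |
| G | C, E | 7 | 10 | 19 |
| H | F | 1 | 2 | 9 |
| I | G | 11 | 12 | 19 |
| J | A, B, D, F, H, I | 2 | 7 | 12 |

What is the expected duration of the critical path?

38 days

te_A = (1 + 4·3 + 5)/6 = 18/6 = 3
te_B = (7 + 4·12 + 29)/6 = 84/6 = 14
te_C = (1 + 4·2 + 9)/6 = 18/6 = 3
te_D = (8 + 4·12 + 16)/6 = 72/6 = 12
te_E = (3 + 4·5 + 19)/6 = 42/6 = 7
te_F = (1 + 4·2 + 9)/6 = 18/6 = 3
te_G = (7 + 4·10 + 19)/6 = 66/6 = 11
te_H = (1 + 4·2 + 9)/6 = 18/6 = 3
te_I = (11 + 4·12 + 19)/6 = 78/6 = 13
te_J = (2 + 4·7 + 12)/6 = 42/6 = 7

Forward pass:
ES_A = 0; EF_A = 3
ES_B = 0; EF_B = 14
ES_C = 0; EF_C = 3
ES_D = 0; EF_D = 12
ES_E = 0; EF_E = 7
ES_F = 7; EF_F = 7+3 = 10
ES_G = max(EF_C=3, EF_E=7) = 7; EF_G = 7+11 = 18
ES_H = 10; EF_H = 10+3 = 13
ES_I = 18; EF_I = 18+13 = 31
ES_J = max(EF_A=3, EF_B=14, EF_D=12, EF_F=10, EF_H=13, EF_I=31) = 31; EF_J = 31+7 = 38
Expected project duration μ = 38 days. Critical path: E → G → I → J.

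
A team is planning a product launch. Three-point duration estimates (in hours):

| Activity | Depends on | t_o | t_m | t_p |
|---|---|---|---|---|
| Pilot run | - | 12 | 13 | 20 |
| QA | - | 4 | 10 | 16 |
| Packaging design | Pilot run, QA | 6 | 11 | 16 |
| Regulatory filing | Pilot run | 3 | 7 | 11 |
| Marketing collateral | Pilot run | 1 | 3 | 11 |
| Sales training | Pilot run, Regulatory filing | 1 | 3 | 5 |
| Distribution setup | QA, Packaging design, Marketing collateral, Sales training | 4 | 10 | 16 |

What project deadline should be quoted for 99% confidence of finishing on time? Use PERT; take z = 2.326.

te_Pilot run = (12 + 4·13 + 20)/6 = 84/6 = 14; σ²_Pilot run = ((20−12)/6)² = 1.778
te_QA = (4 + 4·10 + 16)/6 = 60/6 = 10; σ²_QA = ((16−4)/6)² = 4.000
te_Packaging design = (6 + 4·11 + 16)/6 = 66/6 = 11; σ²_Packaging design = ((16−6)/6)² = 2.778
te_Regulatory filing = (3 + 4·7 + 11)/6 = 42/6 = 7; σ²_Regulatory filing = ((11−3)/6)² = 1.778
te_Marketing collateral = (1 + 4·3 + 11)/6 = 24/6 = 4; σ²_Marketing collateral = ((11−1)/6)² = 2.778
te_Sales training = (1 + 4·3 + 5)/6 = 18/6 = 3; σ²_Sales training = ((5−1)/6)² = 0.444
te_Distribution setup = (4 + 4·10 + 16)/6 = 60/6 = 10; σ²_Distribution setup = ((16−4)/6)² = 4.000

Forward pass:
ES_Pilot run = 0; EF_Pilot run = 14
ES_QA = 0; EF_QA = 10
ES_Packaging design = max(EF_Pilot run=14, EF_QA=10) = 14; EF_Packaging design = 14+11 = 25
ES_Regulatory filing = 14; EF_Regulatory filing = 14+7 = 21
ES_Marketing collateral = 14; EF_Marketing collateral = 14+4 = 18
ES_Sales training = max(EF_Pilot run=14, EF_Regulatory filing=21) = 21; EF_Sales training = 21+3 = 24
ES_Distribution setup = max(EF_QA=10, EF_Packaging design=25, EF_Marketing collateral=18, EF_Sales training=24) = 25; EF_Distribution setup = 25+10 = 35
Expected project duration μ = 35 hours. Critical path: Pilot run → Packaging design → Distribution setup.

Variance along critical path = 1.778 + 2.778 + 4.000 = 8.556; σ = 2.925 hours.
D = μ + z·σ = 35 + 2.326·2.925 = 41.8 hours

41.8 hours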